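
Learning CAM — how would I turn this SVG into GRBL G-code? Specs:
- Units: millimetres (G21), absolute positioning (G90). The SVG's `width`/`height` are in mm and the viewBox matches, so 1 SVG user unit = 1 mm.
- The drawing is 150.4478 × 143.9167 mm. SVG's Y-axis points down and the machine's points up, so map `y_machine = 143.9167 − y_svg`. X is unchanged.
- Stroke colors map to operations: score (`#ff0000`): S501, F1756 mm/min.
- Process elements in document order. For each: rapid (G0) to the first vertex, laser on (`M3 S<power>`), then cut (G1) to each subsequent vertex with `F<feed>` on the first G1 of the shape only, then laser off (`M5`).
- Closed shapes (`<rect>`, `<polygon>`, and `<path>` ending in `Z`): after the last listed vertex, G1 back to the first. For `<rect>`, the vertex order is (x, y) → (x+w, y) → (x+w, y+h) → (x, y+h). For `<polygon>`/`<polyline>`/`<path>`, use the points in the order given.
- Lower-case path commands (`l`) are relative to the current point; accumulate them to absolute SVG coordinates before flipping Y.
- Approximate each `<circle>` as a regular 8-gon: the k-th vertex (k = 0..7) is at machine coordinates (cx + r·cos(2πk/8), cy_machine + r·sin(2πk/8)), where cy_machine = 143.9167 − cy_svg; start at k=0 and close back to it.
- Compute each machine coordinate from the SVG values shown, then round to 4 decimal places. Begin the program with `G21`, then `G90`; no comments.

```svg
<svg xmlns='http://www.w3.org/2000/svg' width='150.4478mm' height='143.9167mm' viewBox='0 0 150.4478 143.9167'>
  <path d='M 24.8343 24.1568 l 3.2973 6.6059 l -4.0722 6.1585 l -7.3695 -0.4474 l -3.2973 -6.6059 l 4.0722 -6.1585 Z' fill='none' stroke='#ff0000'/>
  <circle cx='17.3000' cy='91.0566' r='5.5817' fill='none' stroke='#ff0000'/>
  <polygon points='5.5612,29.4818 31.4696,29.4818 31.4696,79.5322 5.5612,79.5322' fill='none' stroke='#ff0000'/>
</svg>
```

1 u = 1 mm; y_m = 143.9167 − y.

[1] `<path>` regular polygon, #ff0000→score S501 F1756: (24.8343,119.7599) → (28.1316,113.1540) → (24.0594,106.9955) → (16.6899,107.4429) → (13.3926,114.0488) → (17.4648,120.2073) → (24.8343,119.7599) (closed)

[2] `<circle>` circle, #ff0000→score S501 F1756: (22.8817,52.8601) → (21.2469,56.8070) → (17.3000,58.4418) → (13.3531,56.8070) → (11.7183,52.8601) → (13.3531,48.9132) → (17.3000,47.2784) → (21.2469,48.9132) → (22.8817,52.8601) (closed)

[3] `<polygon>` rectangle, #ff0000→score S501 F1756: (5.5612,114.4349) → (31.4696,114.4349) → (31.4696,64.3845) → (5.5612,64.3845) → (5.5612,114.4349) (closed)

G21
G90
G0 X24.8343 Y119.7599
M3 S501
G1 X28.1316 Y113.1540 F1756
G1 X24.0594 Y106.9955
G1 X16.6899 Y107.4429
G1 X13.3926 Y114.0488
G1 X17.4648 Y120.2073
G1 X24.8343 Y119.7599
M5
G0 X22.8817 Y52.8601
M3 S501
G1 X21.2469 Y56.8070 F1756
G1 X17.3000 Y58.4418
G1 X13.3531 Y56.8070
G1 X11.7183 Y52.8601
G1 X13.3531 Y48.9132
G1 X17.3000 Y47.2784
G1 X21.2469 Y48.9132
G1 X22.8817 Y52.8601
M5
G0 X5.5612 Y114.4349
M3 S501
G1 X31.4696 Y114.4349 F1756
G1 X31.4696 Y64.3845
G1 X5.5612 Y64.3845
G1 X5.5612 Y114.4349
M5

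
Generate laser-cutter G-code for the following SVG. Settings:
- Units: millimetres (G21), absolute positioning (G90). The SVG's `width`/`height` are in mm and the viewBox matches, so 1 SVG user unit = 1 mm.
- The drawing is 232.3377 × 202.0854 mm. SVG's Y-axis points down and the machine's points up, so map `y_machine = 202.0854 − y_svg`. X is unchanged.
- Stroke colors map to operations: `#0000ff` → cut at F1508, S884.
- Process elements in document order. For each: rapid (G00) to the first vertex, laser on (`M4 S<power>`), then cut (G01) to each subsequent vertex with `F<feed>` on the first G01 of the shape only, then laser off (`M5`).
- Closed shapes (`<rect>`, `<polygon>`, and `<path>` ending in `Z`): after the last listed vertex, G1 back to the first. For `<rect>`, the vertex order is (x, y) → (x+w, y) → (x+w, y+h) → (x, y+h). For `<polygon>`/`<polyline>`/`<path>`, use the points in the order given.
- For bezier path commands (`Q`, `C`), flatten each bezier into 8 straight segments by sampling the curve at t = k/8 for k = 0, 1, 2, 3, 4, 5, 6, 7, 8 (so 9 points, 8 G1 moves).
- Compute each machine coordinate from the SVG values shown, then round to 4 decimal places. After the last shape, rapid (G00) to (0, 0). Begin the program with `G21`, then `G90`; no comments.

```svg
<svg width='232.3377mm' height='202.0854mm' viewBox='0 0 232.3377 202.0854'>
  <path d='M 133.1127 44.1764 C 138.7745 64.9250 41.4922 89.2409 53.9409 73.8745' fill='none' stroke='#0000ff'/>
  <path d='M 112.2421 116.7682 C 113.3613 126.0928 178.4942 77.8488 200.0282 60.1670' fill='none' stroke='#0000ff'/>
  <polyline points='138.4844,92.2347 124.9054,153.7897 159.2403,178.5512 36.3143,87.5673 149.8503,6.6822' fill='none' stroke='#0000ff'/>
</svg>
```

G21
G90
G00 X133.1127 Y157.9090
M4 S884
G01 X130.8258 Y150.0455 F1508
G01 X121.3801 Y142.3545
G01 X107.2680 Y135.3426
G01 X90.9817 Y129.5168
G01 X75.0136 Y125.3839
G01 X61.8559 Y123.4508
G01 X54.0009 Y124.2241
G01 X53.9409 Y128.2109
M5
G00 X112.2421 Y85.3172
M4 S884
G01 X115.4523 Y84.3469 F1508
G01 X123.4026 Y87.7408
G01 X134.8321 Y94.4663
G01 X148.4796 Y103.4904
G01 X163.0840 Y113.7805
G01 X177.3844 Y124.3037
G01 X190.1194 Y134.0273
G01 X200.0282 Y141.9184
M5
G00 X138.4844 Y109.8507
M4 S884
G01 X124.9054 Y48.2957 F1508
G01 X159.2403 Y23.5342
G01 X36.3143 Y114.5181
G01 X149.8503 Y195.4032
M5
G00 X0.0000 Y0.0000

1 u = 1 mm; y_m = 202.0854 − y.

[1] `<path>` cubic bezier, #0000ff→cut S884 F1508: (133.1127,157.9090) → (130.8258,150.0455) → (121.3801,142.3545) → (107.2680,135.3426) → (90.9817,129.5168) → (75.0136,125.3839) → (61.8559,123.4508) → (54.0009,124.2241) → (53.9409,128.2109)

[2] `<path>` cubic bezier, #0000ff→cut S884 F1508: (112.2421,85.3172) → (115.4523,84.3469) → (123.4026,87.7408) → (134.8321,94.4663) → (148.4796,103.4904) → (163.0840,113.7805) → (177.3844,124.3037) → (190.1194,134.0273) → (200.0282,141.9184)

[3] `<polyline>` open polyline, #0000ff→cut S884 F1508: (138.4844,109.8507) → (124.9054,48.2957) → (159.2403,23.5342) → (36.3143,114.5181) → (149.8503,195.4032)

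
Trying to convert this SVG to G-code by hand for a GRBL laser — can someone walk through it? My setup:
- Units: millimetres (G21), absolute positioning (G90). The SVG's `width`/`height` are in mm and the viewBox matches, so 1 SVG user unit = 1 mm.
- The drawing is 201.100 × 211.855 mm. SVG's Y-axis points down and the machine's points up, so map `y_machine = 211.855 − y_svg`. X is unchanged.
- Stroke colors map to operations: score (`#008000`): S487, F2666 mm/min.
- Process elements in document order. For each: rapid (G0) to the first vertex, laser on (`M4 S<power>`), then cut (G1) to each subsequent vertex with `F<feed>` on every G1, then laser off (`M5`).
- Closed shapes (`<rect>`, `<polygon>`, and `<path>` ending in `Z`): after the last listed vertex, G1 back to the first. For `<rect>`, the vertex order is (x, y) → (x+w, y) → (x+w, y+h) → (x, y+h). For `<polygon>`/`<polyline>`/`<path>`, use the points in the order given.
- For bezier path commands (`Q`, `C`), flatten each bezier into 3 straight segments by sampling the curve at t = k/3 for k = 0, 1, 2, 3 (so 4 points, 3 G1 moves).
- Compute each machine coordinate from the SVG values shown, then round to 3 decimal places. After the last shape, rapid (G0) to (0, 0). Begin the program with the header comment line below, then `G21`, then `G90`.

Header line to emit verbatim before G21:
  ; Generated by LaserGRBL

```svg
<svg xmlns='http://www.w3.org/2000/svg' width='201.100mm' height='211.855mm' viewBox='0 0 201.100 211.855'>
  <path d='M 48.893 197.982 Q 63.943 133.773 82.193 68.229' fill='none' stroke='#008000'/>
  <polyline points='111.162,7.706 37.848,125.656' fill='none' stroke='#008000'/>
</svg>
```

viewBox `0 0 201.100 211.855` with mm width/height → 1 unit = 1 mm. Flip: y_m = 211.855 − y_svg.

**Shape 1** — `<path>` quadratic bezier, stroke `#008000` → score (S487, F2666). Control points (SVG): P0=(48.893,197.982), P1=(63.943,133.773), P2=(82.193,68.229); sampled at t=k/3. Machine vertices: (48.893,13.873) → (59.282,56.827) → (70.382,100.078) → (82.193,143.626). Open path.

**Shape 2** — `<polyline>` line segment, stroke `#008000` → score (S487, F2666). Machine vertices: (111.162,204.149) → (37.848,86.199). Open path.

; Generated by LaserGRBL
G21
G90
G0 X48.893 Y13.873
M4 S487
G1 X59.282 Y56.827 F2666
G1 X70.382 Y100.078 F2666
G1 X82.193 Y143.626 F2666
M5
G0 X111.162 Y204.149
M4 S487
G1 X37.848 Y86.199 F2666
M5
G0 X0.000 Y0.000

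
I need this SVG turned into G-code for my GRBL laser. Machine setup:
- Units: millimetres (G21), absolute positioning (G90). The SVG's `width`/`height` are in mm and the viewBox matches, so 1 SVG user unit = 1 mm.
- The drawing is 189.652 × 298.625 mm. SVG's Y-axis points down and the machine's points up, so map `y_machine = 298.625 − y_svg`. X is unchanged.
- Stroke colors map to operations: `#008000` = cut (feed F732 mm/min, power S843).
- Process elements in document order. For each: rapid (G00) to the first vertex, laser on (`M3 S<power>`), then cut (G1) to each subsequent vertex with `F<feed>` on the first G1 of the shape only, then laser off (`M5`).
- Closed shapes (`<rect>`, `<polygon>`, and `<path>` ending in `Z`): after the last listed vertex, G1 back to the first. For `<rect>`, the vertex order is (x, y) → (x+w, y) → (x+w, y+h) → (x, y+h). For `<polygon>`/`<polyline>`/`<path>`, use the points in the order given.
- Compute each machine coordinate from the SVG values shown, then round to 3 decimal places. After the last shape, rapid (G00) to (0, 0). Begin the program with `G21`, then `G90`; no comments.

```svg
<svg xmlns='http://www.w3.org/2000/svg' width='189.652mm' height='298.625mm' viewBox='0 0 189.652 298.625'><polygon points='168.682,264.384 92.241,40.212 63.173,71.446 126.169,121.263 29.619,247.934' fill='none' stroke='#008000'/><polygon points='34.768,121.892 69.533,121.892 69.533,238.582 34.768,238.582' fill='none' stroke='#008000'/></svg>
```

Since the viewBox matches the mm dimensions, user units are millimetres directly. The only transform is the Y-flip y_m = 298.625 − y_svg.

Shape 1 is a closed polygon drawn with `<polygon>`. Its stroke #008000 means cut at S843, F732. After flipping Y the toolpath is (168.682,34.241) → (92.241,258.413) → (63.173,227.179) → (126.169,177.362) → (29.619,50.691) → (168.682,34.241), returning to the start.

Shape 2 is a rectangle drawn with `<polygon>`. Its stroke #008000 means cut at S843, F732. After flipping Y the toolpath is (34.768,176.733) → (69.533,176.733) → (69.533,60.043) → (34.768,60.043) → (34.768,176.733), returning to the start.

G21
G90
G00 X168.682 Y34.241
M3 S843
G1 X92.241 Y258.413 F732
G1 X63.173 Y227.179
G1 X126.169 Y177.362
G1 X29.619 Y50.691
G1 X168.682 Y34.241
M5
G00 X34.768 Y176.733
M3 S843
G1 X69.533 Y176.733 F732
G1 X69.533 Y60.043
G1 X34.768 Y60.043
G1 X34.768 Y176.733
M5
G00 X0.000 Y0.000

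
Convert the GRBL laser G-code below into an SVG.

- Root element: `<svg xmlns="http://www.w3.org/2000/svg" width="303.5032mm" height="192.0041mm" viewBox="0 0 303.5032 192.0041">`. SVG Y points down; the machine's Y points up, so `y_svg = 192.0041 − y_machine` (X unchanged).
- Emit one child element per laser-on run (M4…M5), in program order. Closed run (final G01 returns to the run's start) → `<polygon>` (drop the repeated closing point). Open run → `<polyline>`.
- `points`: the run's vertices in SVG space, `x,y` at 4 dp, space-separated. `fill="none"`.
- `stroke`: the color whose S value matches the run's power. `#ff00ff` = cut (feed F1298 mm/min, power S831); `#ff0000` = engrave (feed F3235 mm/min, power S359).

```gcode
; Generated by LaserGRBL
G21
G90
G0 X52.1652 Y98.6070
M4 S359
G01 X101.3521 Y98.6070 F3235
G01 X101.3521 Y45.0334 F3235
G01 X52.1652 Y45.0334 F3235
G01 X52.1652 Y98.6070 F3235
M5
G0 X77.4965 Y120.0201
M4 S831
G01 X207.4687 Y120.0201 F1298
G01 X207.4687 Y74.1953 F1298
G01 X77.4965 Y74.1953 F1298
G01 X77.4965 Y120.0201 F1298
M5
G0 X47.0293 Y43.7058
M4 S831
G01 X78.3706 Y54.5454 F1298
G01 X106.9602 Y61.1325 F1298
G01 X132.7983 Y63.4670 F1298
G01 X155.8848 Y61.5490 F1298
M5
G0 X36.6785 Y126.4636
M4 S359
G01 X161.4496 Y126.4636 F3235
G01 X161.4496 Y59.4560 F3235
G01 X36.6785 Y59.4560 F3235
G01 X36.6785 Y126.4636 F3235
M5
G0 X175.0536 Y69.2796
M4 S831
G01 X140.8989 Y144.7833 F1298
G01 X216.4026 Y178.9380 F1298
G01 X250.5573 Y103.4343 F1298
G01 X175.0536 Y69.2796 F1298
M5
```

Each laser-on run becomes one SVG element. Flip Y back into SVG space with y_svg = 192.0041 − y_machine.

Run 1: the run's S359 means `#ff0000` (engrave). The run returns to its start, so emit a `<polygon>` with points (Y-flipped): 52.1652,93.3971 101.3521,93.3971 101.3521,146.9707 52.1652,146.9707.

Run 2: S831 ⇒ cut layer `#ff00ff`. The run returns to its start, so emit a `<polygon>` with points (Y-flipped): 77.4965,71.9840 207.4687,71.9840 207.4687,117.8088 77.4965,117.8088.

Run 3: S831 ⇒ cut layer `#ff00ff`. The run is open, so emit a `<polyline>` with points (Y-flipped): 47.0293,148.2983 78.3706,137.4587 106.9602,130.8716 132.7983,128.5371 155.8848,130.4551.

Run 4: S359 ⇒ engrave layer `#ff0000`. The run returns to its start, so emit a `<polygon>` with points (Y-flipped): 36.6785,65.5405 161.4496,65.5405 161.4496,132.5481 36.6785,132.5481.

Run 5: S831 ⇒ cut layer `#ff00ff`. The run returns to its start, so emit a `<polygon>` with points (Y-flipped): 175.0536,122.7245 140.8989,47.2208 216.4026,13.0661 250.5573,88.5698.

<svg xmlns="http://www.w3.org/2000/svg" width="303.5032mm" height="192.0041mm" viewBox="0 0 303.5032 192.0041">
  <polygon points="52.1652,93.3971 101.3521,93.3971 101.3521,146.9707 52.1652,146.9707" fill="none" stroke="#ff0000"/>
  <polygon points="77.4965,71.9840 207.4687,71.9840 207.4687,117.8088 77.4965,117.8088" fill="none" stroke="#ff00ff"/>
  <polyline points="47.0293,148.2983 78.3706,137.4587 106.9602,130.8716 132.7983,128.5371 155.8848,130.4551" fill="none" stroke="#ff00ff"/>
  <polygon points="36.6785,65.5405 161.4496,65.5405 161.4496,132.5481 36.6785,132.5481" fill="none" stroke="#ff0000"/>
  <polygon points="175.0536,122.7245 140.8989,47.2208 216.4026,13.0661 250.5573,88.5698" fill="none" stroke="#ff00ff"/>
</svg>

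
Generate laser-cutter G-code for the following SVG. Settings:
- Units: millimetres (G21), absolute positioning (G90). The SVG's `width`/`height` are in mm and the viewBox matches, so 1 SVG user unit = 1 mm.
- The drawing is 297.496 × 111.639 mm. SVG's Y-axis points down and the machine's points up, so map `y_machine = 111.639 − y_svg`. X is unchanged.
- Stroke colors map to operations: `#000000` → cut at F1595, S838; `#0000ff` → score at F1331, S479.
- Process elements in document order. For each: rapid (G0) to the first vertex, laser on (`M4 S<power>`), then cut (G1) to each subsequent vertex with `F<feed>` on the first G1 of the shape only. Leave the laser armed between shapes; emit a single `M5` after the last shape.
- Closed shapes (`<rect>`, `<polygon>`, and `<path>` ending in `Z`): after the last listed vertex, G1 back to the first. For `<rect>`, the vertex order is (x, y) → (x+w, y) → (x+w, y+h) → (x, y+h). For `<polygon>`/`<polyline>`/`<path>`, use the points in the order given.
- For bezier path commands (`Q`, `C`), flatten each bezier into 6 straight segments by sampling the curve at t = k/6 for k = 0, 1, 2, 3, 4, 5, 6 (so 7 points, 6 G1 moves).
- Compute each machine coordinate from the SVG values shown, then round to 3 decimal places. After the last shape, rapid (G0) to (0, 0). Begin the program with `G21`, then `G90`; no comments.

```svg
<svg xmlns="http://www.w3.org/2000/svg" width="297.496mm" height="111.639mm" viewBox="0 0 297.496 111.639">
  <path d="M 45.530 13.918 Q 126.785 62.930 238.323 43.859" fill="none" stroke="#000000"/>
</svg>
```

G21
G90
G0 X45.530 Y97.721
M4 S838
G1 X73.456 Y83.275 F1595
G1 X103.065 Y72.611
G1 X134.356 Y65.730
G1 X167.329 Y62.631
G1 X201.985 Y63.314
G1 X238.323 Y67.780
M5
G0 X0.000 Y0.000

1 u = 1 mm; y_m = 111.639 − y.

[1] `<path>` quadratic bezier, #000000→cut S838 F1595: (45.530,97.721) → (73.456,83.275) → (103.065,72.611) → (134.356,65.730) → (167.329,62.631) → (201.985,63.314) → (238.323,67.780)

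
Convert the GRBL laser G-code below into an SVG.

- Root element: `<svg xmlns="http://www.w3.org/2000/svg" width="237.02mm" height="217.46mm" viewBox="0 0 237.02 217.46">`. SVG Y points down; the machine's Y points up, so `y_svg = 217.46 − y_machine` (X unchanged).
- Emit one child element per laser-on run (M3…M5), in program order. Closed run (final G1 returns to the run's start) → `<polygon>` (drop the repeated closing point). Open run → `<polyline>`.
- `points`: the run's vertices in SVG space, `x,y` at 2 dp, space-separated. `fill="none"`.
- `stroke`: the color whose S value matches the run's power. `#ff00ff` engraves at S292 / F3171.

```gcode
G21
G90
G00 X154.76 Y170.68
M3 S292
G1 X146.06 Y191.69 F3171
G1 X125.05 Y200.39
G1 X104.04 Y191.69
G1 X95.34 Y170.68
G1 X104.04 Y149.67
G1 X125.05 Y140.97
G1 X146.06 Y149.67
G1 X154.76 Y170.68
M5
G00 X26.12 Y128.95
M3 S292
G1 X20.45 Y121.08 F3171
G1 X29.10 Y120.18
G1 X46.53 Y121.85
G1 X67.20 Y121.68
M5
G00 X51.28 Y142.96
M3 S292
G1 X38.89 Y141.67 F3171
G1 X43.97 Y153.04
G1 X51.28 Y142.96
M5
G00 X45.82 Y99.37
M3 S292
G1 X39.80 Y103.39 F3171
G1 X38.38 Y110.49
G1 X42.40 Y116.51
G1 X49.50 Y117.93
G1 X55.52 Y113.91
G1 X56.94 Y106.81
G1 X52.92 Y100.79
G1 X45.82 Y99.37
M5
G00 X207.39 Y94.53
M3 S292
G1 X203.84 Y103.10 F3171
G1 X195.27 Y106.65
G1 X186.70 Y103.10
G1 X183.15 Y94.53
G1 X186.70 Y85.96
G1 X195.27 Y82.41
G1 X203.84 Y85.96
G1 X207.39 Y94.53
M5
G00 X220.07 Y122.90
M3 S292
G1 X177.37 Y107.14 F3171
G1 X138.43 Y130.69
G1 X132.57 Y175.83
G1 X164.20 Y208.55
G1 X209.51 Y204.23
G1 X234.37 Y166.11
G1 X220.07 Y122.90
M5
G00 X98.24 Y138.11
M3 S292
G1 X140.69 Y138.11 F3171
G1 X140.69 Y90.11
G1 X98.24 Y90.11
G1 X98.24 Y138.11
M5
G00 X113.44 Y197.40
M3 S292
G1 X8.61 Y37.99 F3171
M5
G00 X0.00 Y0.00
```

<svg xmlns="http://www.w3.org/2000/svg" width="237.02mm" height="217.46mm" viewBox="0 0 237.02 217.46">
  <polygon points="154.76,46.78 146.06,25.77 125.05,17.07 104.04,25.77 95.34,46.78 104.04,67.79 125.05,76.49 146.06,67.79" fill="none" stroke="#ff00ff"/>
  <polyline points="26.12,88.51 20.45,96.38 29.10,97.28 46.53,95.61 67.20,95.78" fill="none" stroke="#ff00ff"/>
  <polygon points="51.28,74.50 38.89,75.79 43.97,64.42" fill="none" stroke="#ff00ff"/>
  <polygon points="45.82,118.09 39.80,114.07 38.38,106.97 42.40,100.95 49.50,99.53 55.52,103.55 56.94,110.65 52.92,116.67" fill="none" stroke="#ff00ff"/>
  <polygon points="207.39,122.93 203.84,114.36 195.27,110.81 186.70,114.36 183.15,122.93 186.70,131.50 195.27,135.05 203.84,131.50" fill="none" stroke="#ff00ff"/>
  <polygon points="220.07,94.56 177.37,110.32 138.43,86.77 132.57,41.63 164.20,8.91 209.51,13.23 234.37,51.35" fill="none" stroke="#ff00ff"/>
  <polygon points="98.24,79.35 140.69,79.35 140.69,127.35 98.24,127.35" fill="none" stroke="#ff00ff"/>
  <polyline points="113.44,20.06 8.61,179.47" fill="none" stroke="#ff00ff"/>
</svg>

y_svg = 217.46 − y_m. Every run uses S292, so all elements get stroke `#ff00ff` (engrave).

[1] closed run; points: 154.76,46.78 146.06,25.77 125.05,17.07 104.04,25.77 95.34,46.78 104.04,67.79 125.05,76.49 146.06,67.79

[2] open run; points: 26.12,88.51 20.45,96.38 29.10,97.28 46.53,95.61 67.20,95.78

[3] closed run; points: 51.28,74.50 38.89,75.79 43.97,64.42

[4] closed run; points: 45.82,118.09 39.80,114.07 38.38,106.97 42.40,100.95 49.50,99.53 55.52,103.55 56.94,110.65 52.92,116.67

[5] closed run; points: 207.39,122.93 203.84,114.36 195.27,110.81 186.70,114.36 183.15,122.93 186.70,131.50 195.27,135.05 203.84,131.50

[6] closed run; points: 220.07,94.56 177.37,110.32 138.43,86.77 132.57,41.63 164.20,8.91 209.51,13.23 234.37,51.35

[7] closed run; points: 98.24,79.35 140.69,79.35 140.69,127.35 98.24,127.35

[8] open run; points: 113.44,20.06 8.61,179.47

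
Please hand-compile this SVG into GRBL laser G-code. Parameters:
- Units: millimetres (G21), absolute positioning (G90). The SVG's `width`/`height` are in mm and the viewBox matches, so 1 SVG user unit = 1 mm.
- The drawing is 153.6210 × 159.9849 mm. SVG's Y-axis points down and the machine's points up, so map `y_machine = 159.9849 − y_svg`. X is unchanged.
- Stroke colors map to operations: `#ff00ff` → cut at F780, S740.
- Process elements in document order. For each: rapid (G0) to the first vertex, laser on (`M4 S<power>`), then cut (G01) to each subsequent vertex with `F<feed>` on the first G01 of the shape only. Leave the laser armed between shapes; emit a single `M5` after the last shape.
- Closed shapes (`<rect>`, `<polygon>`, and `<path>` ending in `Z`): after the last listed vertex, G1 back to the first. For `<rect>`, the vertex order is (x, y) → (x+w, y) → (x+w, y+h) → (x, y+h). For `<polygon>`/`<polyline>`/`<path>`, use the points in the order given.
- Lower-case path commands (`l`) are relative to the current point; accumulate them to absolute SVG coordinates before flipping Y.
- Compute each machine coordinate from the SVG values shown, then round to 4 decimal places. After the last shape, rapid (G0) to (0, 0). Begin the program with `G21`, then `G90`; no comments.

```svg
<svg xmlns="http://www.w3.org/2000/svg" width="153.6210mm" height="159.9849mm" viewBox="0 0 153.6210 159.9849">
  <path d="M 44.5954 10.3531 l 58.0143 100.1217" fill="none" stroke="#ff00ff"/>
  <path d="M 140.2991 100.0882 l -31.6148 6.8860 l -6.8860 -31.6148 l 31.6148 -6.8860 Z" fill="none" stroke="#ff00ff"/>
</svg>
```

1 u = 1 mm; y_m = 159.9849 − y.

[1] `<path>` line segment, #ff00ff→cut S740 F780: (44.5954,149.6318) → (102.6097,49.5101)

[2] `<path>` regular polygon, #ff00ff→cut S740 F780: (140.2991,59.8967) → (108.6843,53.0107) → (101.7983,84.6255) → (133.4131,91.5115) → (140.2991,59.8967) (closed)

G21
G90
G0 X44.5954 Y149.6318
M4 S740
G01 X102.6097 Y49.5101 F780
G0 X140.2991 Y59.8967
M4 S740
G01 X108.6843 Y53.0107 F780
G01 X101.7983 Y84.6255
G01 X133.4131 Y91.5115
G01 X140.2991 Y59.8967
M5
G0 X0.0000 Y0.0000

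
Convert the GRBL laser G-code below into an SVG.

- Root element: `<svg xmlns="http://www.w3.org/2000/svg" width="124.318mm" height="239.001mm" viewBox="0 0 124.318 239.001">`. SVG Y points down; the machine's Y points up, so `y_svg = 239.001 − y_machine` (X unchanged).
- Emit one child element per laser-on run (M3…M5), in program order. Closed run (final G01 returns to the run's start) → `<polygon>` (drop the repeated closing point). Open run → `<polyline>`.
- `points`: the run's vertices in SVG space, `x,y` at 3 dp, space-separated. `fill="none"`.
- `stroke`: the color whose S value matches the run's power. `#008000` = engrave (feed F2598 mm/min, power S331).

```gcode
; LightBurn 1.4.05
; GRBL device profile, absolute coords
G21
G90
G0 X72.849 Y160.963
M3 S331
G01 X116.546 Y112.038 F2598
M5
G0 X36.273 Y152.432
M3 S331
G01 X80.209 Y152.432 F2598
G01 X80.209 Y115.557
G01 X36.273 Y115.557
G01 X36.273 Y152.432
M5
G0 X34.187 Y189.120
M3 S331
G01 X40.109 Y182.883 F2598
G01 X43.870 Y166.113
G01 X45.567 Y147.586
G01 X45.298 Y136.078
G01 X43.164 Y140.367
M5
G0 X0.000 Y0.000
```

Each laser-on run becomes one SVG element. Flip Y back into SVG space with y_svg = 239.001 − y_machine. Every run uses S331, so all elements get stroke `#008000` (engrave).

Run 1: The run is open, so emit a `<polyline>` with points (Y-flipped): 72.849,78.038 116.546,126.963.

Run 2: The run returns to its start, so emit a `<polygon>` with points (Y-flipped): 36.273,86.569 80.209,86.569 80.209,123.444 36.273,123.444.

Run 3: The run is open, so emit a `<polyline>` with points (Y-flipped): 34.187,49.881 40.109,56.118 43.870,72.888 45.567,91.415 45.298,102.923 43.164,98.634.

<svg xmlns="http://www.w3.org/2000/svg" width="124.318mm" height="239.001mm" viewBox="0 0 124.318 239.001">
  <polyline points="72.849,78.038 116.546,126.963" fill="none" stroke="#008000"/>
  <polygon points="36.273,86.569 80.209,86.569 80.209,123.444 36.273,123.444" fill="none" stroke="#008000"/>
  <polyline points="34.187,49.881 40.109,56.118 43.870,72.888 45.567,91.415 45.298,102.923 43.164,98.634" fill="none" stroke="#008000"/>
</svg>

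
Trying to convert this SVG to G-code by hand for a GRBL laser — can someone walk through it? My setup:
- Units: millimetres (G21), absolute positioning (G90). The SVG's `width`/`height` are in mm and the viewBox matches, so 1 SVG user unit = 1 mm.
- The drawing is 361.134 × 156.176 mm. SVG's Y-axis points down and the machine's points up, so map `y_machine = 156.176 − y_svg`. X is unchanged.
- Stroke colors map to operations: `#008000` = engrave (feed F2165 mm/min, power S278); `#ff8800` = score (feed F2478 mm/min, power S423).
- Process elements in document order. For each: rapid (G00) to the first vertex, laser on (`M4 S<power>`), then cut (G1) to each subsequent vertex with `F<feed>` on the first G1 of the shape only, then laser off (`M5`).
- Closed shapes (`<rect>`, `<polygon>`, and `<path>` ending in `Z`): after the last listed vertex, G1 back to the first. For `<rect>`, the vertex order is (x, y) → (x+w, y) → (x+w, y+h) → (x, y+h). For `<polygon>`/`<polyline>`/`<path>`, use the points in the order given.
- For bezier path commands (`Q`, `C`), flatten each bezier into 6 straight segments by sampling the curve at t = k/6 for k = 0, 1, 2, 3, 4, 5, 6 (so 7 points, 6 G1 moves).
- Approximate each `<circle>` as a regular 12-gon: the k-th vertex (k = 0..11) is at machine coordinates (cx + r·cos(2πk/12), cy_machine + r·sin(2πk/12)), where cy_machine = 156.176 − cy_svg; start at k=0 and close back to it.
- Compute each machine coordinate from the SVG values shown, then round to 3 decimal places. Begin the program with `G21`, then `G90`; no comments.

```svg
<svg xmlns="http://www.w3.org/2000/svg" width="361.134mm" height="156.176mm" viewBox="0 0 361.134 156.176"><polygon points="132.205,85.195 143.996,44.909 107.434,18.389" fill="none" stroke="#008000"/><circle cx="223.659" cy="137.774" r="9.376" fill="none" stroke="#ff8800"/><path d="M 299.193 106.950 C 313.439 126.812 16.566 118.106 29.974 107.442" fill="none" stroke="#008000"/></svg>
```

G21
G90
G00 X132.205 Y70.981
M4 S278
G1 X143.996 Y111.267 F2165
G1 X107.434 Y137.787
G1 X132.205 Y70.981
M5
G00 X233.035 Y18.402
M4 S423
G1 X231.779 Y23.090 F2478
G1 X228.347 Y26.522
G1 X223.659 Y27.778
G1 X218.971 Y26.522
G1 X215.539 Y23.090
G1 X214.283 Y18.402
G1 X215.539 Y13.714
G1 X218.971 Y10.282
G1 X223.659 Y9.026
G1 X228.347 Y10.282
G1 X231.779 Y13.714
G1 X233.035 Y18.402
M5
G00 X299.193 Y49.226
M4 S278
G1 X283.266 Y41.552 F2165
G1 X232.747 Y37.901
G1 X164.898 Y37.533
G1 X96.978 Y39.708
G1 X46.250 Y43.688
G1 X29.974 Y48.734
M5

Since the viewBox matches the mm dimensions, user units are millimetres directly. The only transform is the Y-flip y_m = 156.176 − y_svg.

Shape 1 is a closed polygon drawn with `<polygon>`. Its stroke #008000 means engrave at S278, F2165. After flipping Y the toolpath is (132.205,70.981) → (143.996,111.267) → (107.434,137.787) → (132.205,70.981), returning to the start.

Shape 2 is a circle drawn with `<circle>`. Its stroke #ff8800 means score at S423, F2478. After flipping Y the toolpath is (233.035,18.402) → (231.779,23.090) → (228.347,26.522) → (223.659,27.778) → (218.971,26.522) → (215.539,23.090) → (214.283,18.402) → (215.539,13.714) → (218.971,10.282) → (223.659,9.026) → (228.347,10.282) → (231.779,13.714) → (233.035,18.402), returning to the start.

Shape 3 is a cubic bezier drawn with `<path>`. Its stroke #008000 means engrave at S278, F2165. After flipping Y the toolpath is (299.193,49.226) → (283.266,41.552) → (232.747,37.901) → (164.898,37.533) → (96.978,39.708) → (46.250,43.688) → (29.974,48.734).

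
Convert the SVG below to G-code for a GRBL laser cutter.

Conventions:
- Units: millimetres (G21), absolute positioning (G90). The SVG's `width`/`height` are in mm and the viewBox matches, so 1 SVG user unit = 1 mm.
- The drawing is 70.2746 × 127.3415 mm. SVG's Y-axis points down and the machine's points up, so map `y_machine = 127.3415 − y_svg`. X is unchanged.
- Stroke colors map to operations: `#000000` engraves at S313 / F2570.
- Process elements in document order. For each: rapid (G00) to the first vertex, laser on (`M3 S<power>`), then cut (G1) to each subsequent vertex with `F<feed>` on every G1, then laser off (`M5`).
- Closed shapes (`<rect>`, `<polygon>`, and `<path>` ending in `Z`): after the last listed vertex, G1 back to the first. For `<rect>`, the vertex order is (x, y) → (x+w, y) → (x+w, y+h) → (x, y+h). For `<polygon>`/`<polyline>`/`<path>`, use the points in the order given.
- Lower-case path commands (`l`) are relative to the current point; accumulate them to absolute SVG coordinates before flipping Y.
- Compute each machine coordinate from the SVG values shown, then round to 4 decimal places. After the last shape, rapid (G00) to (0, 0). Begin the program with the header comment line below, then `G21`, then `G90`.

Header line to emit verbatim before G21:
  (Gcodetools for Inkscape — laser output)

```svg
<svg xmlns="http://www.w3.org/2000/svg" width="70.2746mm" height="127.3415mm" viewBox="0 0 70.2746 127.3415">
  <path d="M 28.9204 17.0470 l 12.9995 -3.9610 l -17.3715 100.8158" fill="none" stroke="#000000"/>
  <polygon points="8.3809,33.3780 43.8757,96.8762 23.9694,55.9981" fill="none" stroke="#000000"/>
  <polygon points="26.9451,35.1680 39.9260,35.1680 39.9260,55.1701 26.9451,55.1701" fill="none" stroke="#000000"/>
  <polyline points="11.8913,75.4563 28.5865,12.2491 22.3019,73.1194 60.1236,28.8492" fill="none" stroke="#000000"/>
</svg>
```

(Gcodetools for Inkscape — laser output)
G21
G90
G00 X28.9204 Y110.2945
M3 S313
G1 X41.9199 Y114.2555 F2570
G1 X24.5484 Y13.4397 F2570
M5
G00 X8.3809 Y93.9635
M3 S313
G1 X43.8757 Y30.4653 F2570
G1 X23.9694 Y71.3434 F2570
G1 X8.3809 Y93.9635 F2570
M5
G00 X26.9451 Y92.1735
M3 S313
G1 X39.9260 Y92.1735 F2570
G1 X39.9260 Y72.1714 F2570
G1 X26.9451 Y72.1714 F2570
G1 X26.9451 Y92.1735 F2570
M5
G00 X11.8913 Y51.8852
M3 S313
G1 X28.5865 Y115.0924 F2570
G1 X22.3019 Y54.2221 F2570
G1 X60.1236 Y98.4923 F2570
M5
G00 X0.0000 Y0.0000

Since the viewBox matches the mm dimensions, user units are millimetres directly. The only transform is the Y-flip y_m = 127.3415 − y_svg.

Shape 1 is a open polyline drawn with `<path>`. Its stroke #000000 means engrave at S313, F2570. After flipping Y the toolpath is (28.9204,110.2945) → (41.9199,114.2555) → (24.5484,13.4397).

Shape 2 is a closed polygon drawn with `<polygon>`. Its stroke #000000 means engrave at S313, F2570. After flipping Y the toolpath is (8.3809,93.9635) → (43.8757,30.4653) → (23.9694,71.3434) → (8.3809,93.9635), returning to the start.

Shape 3 is a rectangle drawn with `<polygon>`. Its stroke #000000 means engrave at S313, F2570. After flipping Y the toolpath is (26.9451,92.1735) → (39.9260,92.1735) → (39.9260,72.1714) → (26.9451,72.1714) → (26.9451,92.1735), returning to the start.

Shape 4 is a open polyline drawn with `<polyline>`. Its stroke #000000 means engrave at S313, F2570. After flipping Y the toolpath is (11.8913,51.8852) → (28.5865,115.0924) → (22.3019,54.2221) → (60.1236,98.4923).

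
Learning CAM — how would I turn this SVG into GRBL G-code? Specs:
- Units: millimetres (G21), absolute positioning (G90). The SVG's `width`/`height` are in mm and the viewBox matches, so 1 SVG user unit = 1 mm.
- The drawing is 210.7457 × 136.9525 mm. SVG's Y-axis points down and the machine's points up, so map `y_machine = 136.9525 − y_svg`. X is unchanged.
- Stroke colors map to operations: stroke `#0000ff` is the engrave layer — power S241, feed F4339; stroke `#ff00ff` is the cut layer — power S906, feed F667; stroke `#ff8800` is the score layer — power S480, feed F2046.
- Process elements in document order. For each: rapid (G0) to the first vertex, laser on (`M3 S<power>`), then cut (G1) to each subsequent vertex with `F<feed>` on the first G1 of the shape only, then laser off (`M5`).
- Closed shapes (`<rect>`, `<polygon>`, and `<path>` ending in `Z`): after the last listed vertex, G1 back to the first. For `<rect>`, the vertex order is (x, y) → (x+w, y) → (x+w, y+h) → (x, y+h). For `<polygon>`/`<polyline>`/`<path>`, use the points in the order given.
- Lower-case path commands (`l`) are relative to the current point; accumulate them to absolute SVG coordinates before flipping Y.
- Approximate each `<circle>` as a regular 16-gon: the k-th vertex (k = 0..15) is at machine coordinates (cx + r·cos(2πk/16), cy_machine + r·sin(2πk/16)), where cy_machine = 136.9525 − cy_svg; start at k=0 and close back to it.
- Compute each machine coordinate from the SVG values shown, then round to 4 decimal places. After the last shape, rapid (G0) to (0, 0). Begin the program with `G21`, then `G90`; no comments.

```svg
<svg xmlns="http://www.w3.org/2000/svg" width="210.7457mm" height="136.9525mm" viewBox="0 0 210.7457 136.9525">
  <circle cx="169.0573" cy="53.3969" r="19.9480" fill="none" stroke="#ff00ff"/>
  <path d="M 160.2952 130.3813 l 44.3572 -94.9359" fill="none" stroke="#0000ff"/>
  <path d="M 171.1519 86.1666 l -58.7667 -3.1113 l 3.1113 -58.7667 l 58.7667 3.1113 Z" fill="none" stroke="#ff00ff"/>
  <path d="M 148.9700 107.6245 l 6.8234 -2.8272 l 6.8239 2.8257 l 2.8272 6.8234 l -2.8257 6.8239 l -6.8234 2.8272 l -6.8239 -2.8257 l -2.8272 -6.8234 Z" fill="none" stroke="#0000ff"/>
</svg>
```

1 u = 1 mm; y_m = 136.9525 − y.

[1] `<circle>` circle, #ff00ff→cut S906 F667: (189.0053,83.5556) → (187.4868,91.1894) → (183.1627,97.6610) → (176.6911,101.9851) → (169.0573,103.5036) → (161.4235,101.9851) → (154.9519,97.6610) → (150.6278,91.1894) → (149.1093,83.5556) → (150.6278,75.9218) → (154.9519,69.4502) → (161.4235,65.1261) → (169.0573,63.6076) → (176.6911,65.1261) → (183.1627,69.4502) → (187.4868,75.9218) → (189.0053,83.5556) (closed)

[2] `<path>` line segment, #0000ff→engrave S241 F4339: (160.2952,6.5712) → (204.6524,101.5071)

[3] `<path>` regular polygon, #ff00ff→cut S906 F667: (171.1519,50.7859) → (112.3852,53.8972) → (115.4965,112.6639) → (174.2632,109.5526) → (171.1519,50.7859) (closed)

[4] `<path>` regular polygon, #0000ff→engrave S241 F4339: (148.9700,29.3280) → (155.7934,32.1552) → (162.6173,29.3295) → (165.4445,22.5061) → (162.6188,15.6822) → (155.7954,12.8550) → (148.9715,15.6807) → (146.1443,22.5041) → (148.9700,29.3280) (closed)

G21
G90
G0 X189.0053 Y83.5556
M3 S906
G1 X187.4868 Y91.1894 F667
G1 X183.1627 Y97.6610
G1 X176.6911 Y101.9851
G1 X169.0573 Y103.5036
G1 X161.4235 Y101.9851
G1 X154.9519 Y97.6610
G1 X150.6278 Y91.1894
G1 X149.1093 Y83.5556
G1 X150.6278 Y75.9218
G1 X154.9519 Y69.4502
G1 X161.4235 Y65.1261
G1 X169.0573 Y63.6076
G1 X176.6911 Y65.1261
G1 X183.1627 Y69.4502
G1 X187.4868 Y75.9218
G1 X189.0053 Y83.5556
M5
G0 X160.2952 Y6.5712
M3 S241
G1 X204.6524 Y101.5071 F4339
M5
G0 X171.1519 Y50.7859
M3 S906
G1 X112.3852 Y53.8972 F667
G1 X115.4965 Y112.6639
G1 X174.2632 Y109.5526
G1 X171.1519 Y50.7859
M5
G0 X148.9700 Y29.3280
M3 S241
G1 X155.7934 Y32.1552 F4339
G1 X162.6173 Y29.3295
G1 X165.4445 Y22.5061
G1 X162.6188 Y15.6822
G1 X155.7954 Y12.8550
G1 X148.9715 Y15.6807
G1 X146.1443 Y22.5041
G1 X148.9700 Y29.3280
M5
G0 X0.0000 Y0.0000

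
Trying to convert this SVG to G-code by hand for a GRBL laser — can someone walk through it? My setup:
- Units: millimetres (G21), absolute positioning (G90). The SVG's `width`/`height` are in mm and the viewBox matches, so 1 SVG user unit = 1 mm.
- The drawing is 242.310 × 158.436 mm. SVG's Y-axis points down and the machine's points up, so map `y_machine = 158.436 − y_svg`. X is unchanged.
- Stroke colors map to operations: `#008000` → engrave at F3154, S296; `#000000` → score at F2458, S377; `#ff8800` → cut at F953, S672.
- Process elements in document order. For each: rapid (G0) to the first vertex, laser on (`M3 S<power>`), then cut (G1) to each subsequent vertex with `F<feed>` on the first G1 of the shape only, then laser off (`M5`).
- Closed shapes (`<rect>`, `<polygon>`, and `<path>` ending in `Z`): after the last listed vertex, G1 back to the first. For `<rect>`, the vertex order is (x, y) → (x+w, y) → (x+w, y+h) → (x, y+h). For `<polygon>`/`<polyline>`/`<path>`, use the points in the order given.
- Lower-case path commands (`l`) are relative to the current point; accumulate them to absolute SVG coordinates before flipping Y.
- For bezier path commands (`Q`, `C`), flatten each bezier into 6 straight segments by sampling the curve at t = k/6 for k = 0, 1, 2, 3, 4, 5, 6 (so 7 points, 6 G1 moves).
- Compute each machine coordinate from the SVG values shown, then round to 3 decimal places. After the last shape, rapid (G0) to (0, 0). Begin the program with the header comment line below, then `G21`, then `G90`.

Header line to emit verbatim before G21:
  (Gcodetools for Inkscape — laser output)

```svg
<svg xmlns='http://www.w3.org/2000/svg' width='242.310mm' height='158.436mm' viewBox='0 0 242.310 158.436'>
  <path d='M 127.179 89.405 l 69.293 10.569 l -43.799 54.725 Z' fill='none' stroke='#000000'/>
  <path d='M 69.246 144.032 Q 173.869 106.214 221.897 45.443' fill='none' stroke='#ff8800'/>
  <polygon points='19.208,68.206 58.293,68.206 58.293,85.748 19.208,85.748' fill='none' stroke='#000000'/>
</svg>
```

(Gcodetools for Inkscape — laser output)
G21
G90
G0 X127.179 Y69.031
M3 S377
G1 X196.472 Y58.462 F2458
G1 X152.673 Y3.737
G1 X127.179 Y69.031
M5
G0 X69.246 Y14.404
M3 S672
G1 X102.548 Y27.648 F953
G1 X132.706 Y42.166
G1 X159.720 Y57.960
G1 X183.590 Y75.029
G1 X204.316 Y93.374
G1 X221.897 Y112.993
M5
G0 X19.208 Y90.230
M3 S377
G1 X58.293 Y90.230 F2458
G1 X58.293 Y72.688
G1 X19.208 Y72.688
G1 X19.208 Y90.230
M5
G0 X0.000 Y0.000

viewBox `0 0 242.310 158.436` with mm width/height → 1 unit = 1 mm. Flip: y_m = 158.436 − y_svg.

**Shape 1** — `<path>` regular polygon, stroke `#000000` → score (S377, F2458). Machine vertices: (127.179,69.031) → (196.472,58.462) → (152.673,3.737) → (127.179,69.031). Closed: final G1 returns to the first vertex.

**Shape 2** — `<path>` quadratic bezier, stroke `#ff8800` → cut (S672, F953). Control points (SVG): P0=(69.246,144.032), P1=(173.869,106.214), P2=(221.897,45.443); sampled at t=k/6. Machine vertices: (69.246,14.404) → (102.548,27.648) → (132.706,42.166) → (159.720,57.960) → (183.590,75.029) → (204.316,93.374) → (221.897,112.993). Open path.

**Shape 3** — `<polygon>` rectangle, stroke `#000000` → score (S377, F2458). Machine vertices: (19.208,90.230) → (58.293,90.230) → (58.293,72.688) → (19.208,72.688) → (19.208,90.230). Closed: final G1 returns to the first vertex.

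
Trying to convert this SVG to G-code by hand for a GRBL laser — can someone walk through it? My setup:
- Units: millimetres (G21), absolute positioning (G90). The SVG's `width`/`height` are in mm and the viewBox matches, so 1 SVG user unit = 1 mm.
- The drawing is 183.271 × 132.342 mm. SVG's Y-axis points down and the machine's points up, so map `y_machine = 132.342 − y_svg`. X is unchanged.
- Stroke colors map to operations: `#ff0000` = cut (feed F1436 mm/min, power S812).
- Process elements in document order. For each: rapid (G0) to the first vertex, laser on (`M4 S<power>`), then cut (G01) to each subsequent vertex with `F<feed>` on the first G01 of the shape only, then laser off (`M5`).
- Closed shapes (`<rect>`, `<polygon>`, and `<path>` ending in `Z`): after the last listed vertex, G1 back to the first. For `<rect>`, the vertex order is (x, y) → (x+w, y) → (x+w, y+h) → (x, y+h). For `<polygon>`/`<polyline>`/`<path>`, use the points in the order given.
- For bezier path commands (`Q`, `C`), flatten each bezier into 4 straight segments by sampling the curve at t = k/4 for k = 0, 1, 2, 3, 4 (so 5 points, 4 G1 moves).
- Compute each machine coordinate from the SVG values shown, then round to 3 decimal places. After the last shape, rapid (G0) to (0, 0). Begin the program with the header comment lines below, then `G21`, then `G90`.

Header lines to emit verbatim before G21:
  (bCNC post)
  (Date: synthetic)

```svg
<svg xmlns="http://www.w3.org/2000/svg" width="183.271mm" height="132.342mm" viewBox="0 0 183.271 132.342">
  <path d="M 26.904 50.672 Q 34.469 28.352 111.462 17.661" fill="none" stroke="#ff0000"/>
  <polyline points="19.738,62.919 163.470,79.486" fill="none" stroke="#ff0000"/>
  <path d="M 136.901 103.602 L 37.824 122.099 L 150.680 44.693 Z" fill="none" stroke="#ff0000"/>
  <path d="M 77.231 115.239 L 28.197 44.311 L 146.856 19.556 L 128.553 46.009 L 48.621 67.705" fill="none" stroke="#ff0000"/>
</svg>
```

(bCNC post)
(Date: synthetic)
G21
G90
G0 X26.904 Y81.670
M4 S812
G01 X35.026 Y92.103 F1436
G01 X51.826 Y101.083
G01 X77.305 Y108.609
G01 X111.462 Y114.681
M5
G0 X19.738 Y69.423
M4 S812
G01 X163.470 Y52.856 F1436
M5
G0 X136.901 Y28.740
M4 S812
G01 X37.824 Y10.243 F1436
G01 X150.680 Y87.649
G01 X136.901 Y28.740
M5
G0 X77.231 Y17.103
M4 S812
G01 X28.197 Y88.031 F1436
G01 X146.856 Y112.786
G01 X128.553 Y86.333
G01 X48.621 Y64.637
M5
G0 X0.000 Y0.000

Since the viewBox matches the mm dimensions, user units are millimetres directly. The only transform is the Y-flip y_m = 132.342 − y_svg.

Shape 1 is a quadratic bezier drawn with `<path>`. Its stroke #ff0000 means cut at S812, F1436. After flipping Y the toolpath is (26.904,81.670) → (35.026,92.103) → (51.826,101.083) → (77.305,108.609) → (111.462,114.681).

Shape 2 is a line segment drawn with `<polyline>`. Its stroke #ff0000 means cut at S812, F1436. After flipping Y the toolpath is (19.738,69.423) → (163.470,52.856).

Shape 3 is a closed polygon drawn with `<path>`. Its stroke #ff0000 means cut at S812, F1436. After flipping Y the toolpath is (136.901,28.740) → (37.824,10.243) → (150.680,87.649) → (136.901,28.740), returning to the start.

Shape 4 is a open polyline drawn with `<path>`. Its stroke #ff0000 means cut at S812, F1436. After flipping Y the toolpath is (77.231,17.103) → (28.197,88.031) → (146.856,112.786) → (128.553,86.333) → (48.621,64.637).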